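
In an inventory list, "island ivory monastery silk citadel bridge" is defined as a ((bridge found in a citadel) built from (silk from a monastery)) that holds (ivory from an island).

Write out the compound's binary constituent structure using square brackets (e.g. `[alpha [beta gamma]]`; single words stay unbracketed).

[[island ivory] [[monastery silk] [citadel bridge]]]

At the top level: head "bridge" (specifically "monastery silk citadel bridge"); modifier "island ivory".
"island ivory" → head "ivory", modifier "island".
"monastery silk citadel bridge" → head "bridge" (specifically "citadel bridge"), modifier "monastery silk".
"monastery silk" → head "silk", modifier "monastery".
"citadel bridge" → head "bridge", modifier "citadel".
Putting it together: [[island ivory] [[monastery silk] [citadel bridge]]].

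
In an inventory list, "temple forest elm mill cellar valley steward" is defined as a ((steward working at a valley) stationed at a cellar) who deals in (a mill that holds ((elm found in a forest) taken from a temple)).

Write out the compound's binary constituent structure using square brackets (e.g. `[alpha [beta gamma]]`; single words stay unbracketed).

Overall it is a kind of steward (specifically "cellar valley steward"); the modifier is "temple forest elm mill".
Within "temple forest elm mill", the head is "mill" and the modifier is "temple forest elm".
Within "temple forest elm", the head is "elm" (specifically "forest elm") and the modifier is "temple".
Within "forest elm", the head is "elm" and the modifier is "forest".
Within "cellar valley steward", the head is "steward" (specifically "valley steward") and the modifier is "cellar".
Within "valley steward", the head is "steward" and the modifier is "valley".
So the structure is [[[temple [forest elm]] mill] [cellar [valley steward]]].

[[[temple [forest elm]] mill] [cellar [valley steward]]]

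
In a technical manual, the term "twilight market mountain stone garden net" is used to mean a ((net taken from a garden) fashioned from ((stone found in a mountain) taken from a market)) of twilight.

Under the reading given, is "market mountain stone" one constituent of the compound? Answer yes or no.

yes

The paraphrase groups the words so that "market mountain stone" is one unit: it corresponds to a single parenthesized sub-phrase.
The full structure is [twilight [[market [mountain stone]] [garden net]]], in which [market mountain stone] is a constituent.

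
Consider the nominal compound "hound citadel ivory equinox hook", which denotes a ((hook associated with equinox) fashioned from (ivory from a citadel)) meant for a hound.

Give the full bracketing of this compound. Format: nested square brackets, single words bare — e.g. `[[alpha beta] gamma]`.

[hound [[citadel ivory] [equinox hook]]]

Overall it is a kind of hook (specifically "citadel ivory equinox hook"); the modifier is "hound".
"citadel ivory equinox hook" → head "hook" (specifically "equinox hook"), modifier "citadel ivory".
"citadel ivory" → head "ivory", modifier "citadel".
"equinox hook" → head "hook", modifier "equinox".
Assembled: [hound [[citadel ivory] [equinox hook]]].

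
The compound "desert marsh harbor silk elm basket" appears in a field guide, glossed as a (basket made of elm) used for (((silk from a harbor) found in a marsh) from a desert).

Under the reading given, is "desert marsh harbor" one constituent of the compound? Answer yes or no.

The top-level split is [desert marsh harbor silk] [elm basket]; the full structure is [[desert [marsh [harbor silk]]] [elm basket]].
"desert marsh harbor" straddles a constituent boundary, so it is not a single unit.

no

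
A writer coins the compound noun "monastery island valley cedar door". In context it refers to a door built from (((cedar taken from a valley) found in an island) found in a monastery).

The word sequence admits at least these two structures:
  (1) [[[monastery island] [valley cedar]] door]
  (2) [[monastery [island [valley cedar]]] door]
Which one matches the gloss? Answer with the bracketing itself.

The paraphrase's head is the "door" part ("door"); its modifier is "monastery island valley cedar".
That top-level split, carried through the inner groups, gives [[monastery [island [valley cedar]]] door].

[[monastery [island [valley cedar]]] door]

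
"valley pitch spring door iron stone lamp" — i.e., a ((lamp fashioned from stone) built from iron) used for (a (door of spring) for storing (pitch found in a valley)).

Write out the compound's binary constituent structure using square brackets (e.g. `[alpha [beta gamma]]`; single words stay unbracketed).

The outermost head in the paraphrase is "lamp" (specifically "iron stone lamp"), modified by "valley pitch spring door".
Inside "valley pitch spring door": head "door" (specifically "spring door"), modifier "valley pitch".
Inside "valley pitch": head "pitch", modifier "valley".
Inside "spring door": head "door", modifier "spring".
Inside "iron stone lamp": head "lamp" (specifically "stone lamp"), modifier "iron".
Inside "stone lamp": head "lamp", modifier "stone".
Putting it together: [[[valley pitch] [spring door]] [iron [stone lamp]]].

[[[valley pitch] [spring door]] [iron [stone lamp]]]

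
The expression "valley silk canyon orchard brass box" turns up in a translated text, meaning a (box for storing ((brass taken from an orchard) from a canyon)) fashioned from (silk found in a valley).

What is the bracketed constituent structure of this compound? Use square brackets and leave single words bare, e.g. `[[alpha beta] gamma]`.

[[valley silk] [[canyon [orchard brass]] box]]

Overall it is a kind of box (specifically "canyon orchard brass box"); the modifier is "valley silk".
Within "valley silk", the head is "silk" and the modifier is "valley".
Within "canyon orchard brass box", the head is "box" and the modifier is "canyon orchard brass".
Within "canyon orchard brass", the head is "brass" (specifically "orchard brass") and the modifier is "canyon".
Within "orchard brass", the head is "brass" and the modifier is "orchard".
Assembled: [[valley silk] [[canyon [orchard brass]] box]].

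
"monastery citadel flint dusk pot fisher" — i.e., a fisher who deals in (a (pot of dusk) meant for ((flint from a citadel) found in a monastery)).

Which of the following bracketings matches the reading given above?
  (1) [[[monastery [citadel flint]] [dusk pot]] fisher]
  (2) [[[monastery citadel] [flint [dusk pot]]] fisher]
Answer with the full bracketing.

The paraphrase's head is the "fisher" part ("fisher"); its modifier is "monastery citadel flint dusk pot".
That top-level split, carried through the inner groups, gives [[[monastery [citadel flint]] [dusk pot]] fisher].

[[[monastery [citadel flint]] [dusk pot]] fisher]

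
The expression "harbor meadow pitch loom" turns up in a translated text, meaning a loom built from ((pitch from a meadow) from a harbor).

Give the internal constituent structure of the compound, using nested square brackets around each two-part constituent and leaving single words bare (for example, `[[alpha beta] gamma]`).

Whole compound: head "loom", modifier "harbor meadow pitch".
Within "harbor meadow pitch", the head is "pitch" (specifically "meadow pitch") and the modifier is "harbor".
Within "meadow pitch", the head is "pitch" and the modifier is "meadow".
Assembled: [[harbor [meadow pitch]] loom].

[[harbor [meadow pitch]] loom]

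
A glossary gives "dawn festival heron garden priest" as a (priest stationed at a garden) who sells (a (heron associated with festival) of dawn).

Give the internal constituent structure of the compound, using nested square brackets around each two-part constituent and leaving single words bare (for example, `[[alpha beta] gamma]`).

Overall it is a kind of priest (specifically "garden priest"); the modifier is "dawn festival heron".
"dawn festival heron" → head "heron" (specifically "festival heron"), modifier "dawn".
"festival heron" → head "heron", modifier "festival".
"garden priest" → head "priest", modifier "garden".
So the structure is [[dawn [festival heron]] [garden priest]].

[[dawn [festival heron]] [garden priest]]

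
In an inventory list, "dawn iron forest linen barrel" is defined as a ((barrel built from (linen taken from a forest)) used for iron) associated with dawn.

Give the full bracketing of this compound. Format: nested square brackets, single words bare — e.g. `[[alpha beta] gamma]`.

[dawn [iron [[forest linen] barrel]]]

Whole compound: head "barrel" (specifically "iron forest linen barrel"), modifier "dawn".
Inside "iron forest linen barrel": head "barrel" (specifically "forest linen barrel"), modifier "iron".
Inside "forest linen barrel": head "barrel", modifier "forest linen".
Inside "forest linen": head "linen", modifier "forest".
Assembled: [dawn [iron [[forest linen] barrel]]].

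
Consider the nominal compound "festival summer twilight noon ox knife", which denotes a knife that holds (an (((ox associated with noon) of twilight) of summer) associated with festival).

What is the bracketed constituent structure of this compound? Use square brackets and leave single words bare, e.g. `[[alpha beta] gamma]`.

At the top level: head "knife"; modifier "festival summer twilight noon ox".
Within "festival summer twilight noon ox", the head is "ox" (specifically "summer twilight noon ox") and the modifier is "festival".
Within "summer twilight noon ox", the head is "ox" (specifically "twilight noon ox") and the modifier is "summer".
Within "twilight noon ox", the head is "ox" (specifically "noon ox") and the modifier is "twilight".
Within "noon ox", the head is "ox" and the modifier is "noon".
So the structure is [[festival [summer [twilight [noon ox]]]] knife].

[[festival [summer [twilight [noon ox]]]] knife]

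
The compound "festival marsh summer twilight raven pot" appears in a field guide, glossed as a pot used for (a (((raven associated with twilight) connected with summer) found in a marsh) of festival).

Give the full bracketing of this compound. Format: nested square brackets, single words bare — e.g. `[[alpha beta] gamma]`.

At the top level: head "pot"; modifier "festival marsh summer twilight raven".
Within "festival marsh summer twilight raven", the head is "raven" (specifically "marsh summer twilight raven") and the modifier is "festival".
Within "marsh summer twilight raven", the head is "raven" (specifically "summer twilight raven") and the modifier is "marsh".
Within "summer twilight raven", the head is "raven" (specifically "twilight raven") and the modifier is "summer".
Within "twilight raven", the head is "raven" and the modifier is "twilight".
Assembled: [[festival [marsh [summer [twilight raven]]]] pot].

[[festival [marsh [summer [twilight raven]]]] pot]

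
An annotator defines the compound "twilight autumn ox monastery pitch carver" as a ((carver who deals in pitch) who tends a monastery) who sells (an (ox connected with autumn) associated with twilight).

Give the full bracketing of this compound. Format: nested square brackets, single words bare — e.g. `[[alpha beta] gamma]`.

[[twilight [autumn ox]] [monastery [pitch carver]]]

At the top level: head "carver" (specifically "monastery pitch carver"); modifier "twilight autumn ox".
Within "twilight autumn ox", the head is "ox" (specifically "autumn ox") and the modifier is "twilight".
Within "autumn ox", the head is "ox" and the modifier is "autumn".
Within "monastery pitch carver", the head is "carver" (specifically "pitch carver") and the modifier is "monastery".
Within "pitch carver", the head is "carver" and the modifier is "pitch".
So the structure is [[twilight [autumn ox]] [monastery [pitch carver]]].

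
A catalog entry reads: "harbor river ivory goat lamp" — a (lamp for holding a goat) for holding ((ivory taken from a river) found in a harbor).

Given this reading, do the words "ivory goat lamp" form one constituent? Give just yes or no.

The top-level split is [harbor river ivory] [goat lamp]; the full structure is [[harbor [river ivory]] [goat lamp]].
"ivory goat lamp" straddles a constituent boundary, so it is not a single unit.

no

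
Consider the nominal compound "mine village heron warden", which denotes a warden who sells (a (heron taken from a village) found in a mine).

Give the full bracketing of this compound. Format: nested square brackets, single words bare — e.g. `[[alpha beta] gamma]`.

Whole compound: head "warden", modifier "mine village heron".
Within "mine village heron", the head is "heron" (specifically "village heron") and the modifier is "mine".
Within "village heron", the head is "heron" and the modifier is "village".
So the structure is [[mine [village heron]] warden].

[[mine [village heron]] warden]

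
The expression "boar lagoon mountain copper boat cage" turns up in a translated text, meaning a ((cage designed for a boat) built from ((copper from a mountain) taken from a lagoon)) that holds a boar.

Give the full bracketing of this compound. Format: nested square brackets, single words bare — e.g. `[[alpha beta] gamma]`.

[boar [[lagoon [mountain copper]] [boat cage]]]

Whole compound: head "cage" (specifically "lagoon mountain copper boat cage"), modifier "boar".
Inside "lagoon mountain copper boat cage": head "cage" (specifically "boat cage"), modifier "lagoon mountain copper".
Inside "lagoon mountain copper": head "copper" (specifically "mountain copper"), modifier "lagoon".
Inside "mountain copper": head "copper", modifier "mountain".
Inside "boat cage": head "cage", modifier "boat".
Assembled: [boar [[lagoon [mountain copper]] [boat cage]]].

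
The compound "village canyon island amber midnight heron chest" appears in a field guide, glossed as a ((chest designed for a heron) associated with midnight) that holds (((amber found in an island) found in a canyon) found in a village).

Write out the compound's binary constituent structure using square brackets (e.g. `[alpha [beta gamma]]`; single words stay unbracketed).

Overall it is a kind of chest (specifically "midnight heron chest"); the modifier is "village canyon island amber".
Within "village canyon island amber", the head is "amber" (specifically "canyon island amber") and the modifier is "village".
Within "canyon island amber", the head is "amber" (specifically "island amber") and the modifier is "canyon".
Within "island amber", the head is "amber" and the modifier is "island".
Within "midnight heron chest", the head is "chest" (specifically "heron chest") and the modifier is "midnight".
Within "heron chest", the head is "chest" and the modifier is "heron".
So the structure is [[village [canyon [island amber]]] [midnight [heron chest]]].

[[village [canyon [island amber]]] [midnight [heron chest]]]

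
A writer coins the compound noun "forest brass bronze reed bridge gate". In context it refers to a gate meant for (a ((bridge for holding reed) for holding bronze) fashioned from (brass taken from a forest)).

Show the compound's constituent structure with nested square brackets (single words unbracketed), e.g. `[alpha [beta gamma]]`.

[[[forest brass] [bronze [reed bridge]]] gate]

At the top level: head "gate"; modifier "forest brass bronze reed bridge".
Within "forest brass bronze reed bridge", the head is "bridge" (specifically "bronze reed bridge") and the modifier is "forest brass".
Within "forest brass", the head is "brass" and the modifier is "forest".
Within "bronze reed bridge", the head is "bridge" (specifically "reed bridge") and the modifier is "bronze".
Within "reed bridge", the head is "bridge" and the modifier is "reed".
Putting it together: [[[forest brass] [bronze [reed bridge]]] gate].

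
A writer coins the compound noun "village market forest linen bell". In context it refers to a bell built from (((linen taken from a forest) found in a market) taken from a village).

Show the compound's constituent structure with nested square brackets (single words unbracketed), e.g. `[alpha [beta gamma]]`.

[[village [market [forest linen]]] bell]

At the top level: head "bell"; modifier "village market forest linen".
Within "village market forest linen", the head is "linen" (specifically "market forest linen") and the modifier is "village".
Within "market forest linen", the head is "linen" (specifically "forest linen") and the modifier is "market".
Within "forest linen", the head is "linen" and the modifier is "forest".
Putting it together: [[village [market [forest linen]]] bell].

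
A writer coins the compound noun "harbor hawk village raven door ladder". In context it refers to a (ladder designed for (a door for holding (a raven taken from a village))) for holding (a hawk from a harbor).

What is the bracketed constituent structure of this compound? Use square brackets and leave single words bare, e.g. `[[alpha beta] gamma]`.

At the top level: head "ladder" (specifically "village raven door ladder"); modifier "harbor hawk".
Inside "harbor hawk": head "hawk", modifier "harbor".
Inside "village raven door ladder": head "ladder", modifier "village raven door".
Inside "village raven door": head "door", modifier "village raven".
Inside "village raven": head "raven", modifier "village".
Putting it together: [[harbor hawk] [[[village raven] door] ladder]].

[[harbor hawk] [[[village raven] door] ladder]]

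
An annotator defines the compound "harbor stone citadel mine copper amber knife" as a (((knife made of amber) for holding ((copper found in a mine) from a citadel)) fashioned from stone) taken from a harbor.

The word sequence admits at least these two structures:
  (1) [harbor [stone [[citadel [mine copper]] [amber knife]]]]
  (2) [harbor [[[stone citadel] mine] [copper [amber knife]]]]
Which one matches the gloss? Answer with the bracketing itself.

[harbor [stone [[citadel [mine copper]] [amber knife]]]]

The paraphrase's head is the "knife" part ("stone citadel mine copper amber knife"); its modifier is "harbor".
That top-level split, carried through the inner groups, gives [harbor [stone [[citadel [mine copper]] [amber knife]]]].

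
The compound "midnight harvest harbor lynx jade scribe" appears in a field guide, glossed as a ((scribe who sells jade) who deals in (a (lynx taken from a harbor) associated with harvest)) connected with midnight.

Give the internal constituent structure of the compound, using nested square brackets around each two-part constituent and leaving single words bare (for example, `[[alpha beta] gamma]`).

Whole compound: head "scribe" (specifically "harvest harbor lynx jade scribe"), modifier "midnight".
"harvest harbor lynx jade scribe" → head "scribe" (specifically "jade scribe"), modifier "harvest harbor lynx".
"harvest harbor lynx" → head "lynx" (specifically "harbor lynx"), modifier "harvest".
"harbor lynx" → head "lynx", modifier "harbor".
"jade scribe" → head "scribe", modifier "jade".
Putting it together: [midnight [[harvest [harbor lynx]] [jade scribe]]].

[midnight [[harvest [harbor lynx]] [jade scribe]]]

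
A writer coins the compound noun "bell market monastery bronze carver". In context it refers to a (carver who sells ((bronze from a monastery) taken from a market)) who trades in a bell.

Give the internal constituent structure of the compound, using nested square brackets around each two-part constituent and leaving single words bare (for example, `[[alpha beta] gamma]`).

Overall it is a kind of carver (specifically "market monastery bronze carver"); the modifier is "bell".
"market monastery bronze carver" → head "carver", modifier "market monastery bronze".
"market monastery bronze" → head "bronze" (specifically "monastery bronze"), modifier "market".
"monastery bronze" → head "bronze", modifier "monastery".
So the structure is [bell [[market [monastery bronze]] carver]].

[bell [[market [monastery bronze]] carver]]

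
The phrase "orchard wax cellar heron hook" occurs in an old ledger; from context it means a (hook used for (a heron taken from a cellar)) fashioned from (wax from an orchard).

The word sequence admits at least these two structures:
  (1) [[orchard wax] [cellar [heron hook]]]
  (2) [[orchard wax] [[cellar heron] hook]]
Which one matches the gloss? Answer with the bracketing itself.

[[orchard wax] [[cellar heron] hook]]

The paraphrase's head is the "hook" part ("cellar heron hook"); its modifier is "orchard wax".
That top-level split, carried through the inner groups, gives [[orchard wax] [[cellar heron] hook]].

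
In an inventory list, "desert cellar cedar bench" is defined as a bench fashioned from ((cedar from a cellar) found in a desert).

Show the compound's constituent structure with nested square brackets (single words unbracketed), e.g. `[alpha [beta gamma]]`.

Overall it is a kind of bench; the modifier is "desert cellar cedar".
Inside "desert cellar cedar": head "cedar" (specifically "cellar cedar"), modifier "desert".
Inside "cellar cedar": head "cedar", modifier "cellar".
So the structure is [[desert [cellar cedar]] bench].

[[desert [cellar cedar]] bench]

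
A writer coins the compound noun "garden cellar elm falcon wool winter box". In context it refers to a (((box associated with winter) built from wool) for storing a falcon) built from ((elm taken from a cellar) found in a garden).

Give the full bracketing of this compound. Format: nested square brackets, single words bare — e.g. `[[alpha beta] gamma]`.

Whole compound: head "box" (specifically "falcon wool winter box"), modifier "garden cellar elm".
Within "garden cellar elm", the head is "elm" (specifically "cellar elm") and the modifier is "garden".
Within "cellar elm", the head is "elm" and the modifier is "cellar".
Within "falcon wool winter box", the head is "box" (specifically "wool winter box") and the modifier is "falcon".
Within "wool winter box", the head is "box" (specifically "winter box") and the modifier is "wool".
Within "winter box", the head is "box" and the modifier is "winter".
So the structure is [[garden [cellar elm]] [falcon [wool [winter box]]]].

[[garden [cellar elm]] [falcon [wool [winter box]]]]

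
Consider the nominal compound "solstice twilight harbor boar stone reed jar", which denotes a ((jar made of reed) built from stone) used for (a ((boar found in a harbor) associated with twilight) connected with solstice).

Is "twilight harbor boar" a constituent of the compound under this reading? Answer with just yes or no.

The paraphrase groups the words so that "twilight harbor boar" is one unit: it corresponds to a single parenthesized sub-phrase.
The full structure is [[solstice [twilight [harbor boar]]] [stone [reed jar]]], in which [twilight harbor boar] is a constituent.

yes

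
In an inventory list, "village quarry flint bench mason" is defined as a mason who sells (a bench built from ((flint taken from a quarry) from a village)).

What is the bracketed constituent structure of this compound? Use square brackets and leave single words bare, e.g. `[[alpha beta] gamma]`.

The outermost head in the paraphrase is "mason", modified by "village quarry flint bench".
Within "village quarry flint bench", the head is "bench" and the modifier is "village quarry flint".
Within "village quarry flint", the head is "flint" (specifically "quarry flint") and the modifier is "village".
Within "quarry flint", the head is "flint" and the modifier is "quarry".
Assembled: [[[village [quarry flint]] bench] mason].

[[[village [quarry flint]] bench] mason]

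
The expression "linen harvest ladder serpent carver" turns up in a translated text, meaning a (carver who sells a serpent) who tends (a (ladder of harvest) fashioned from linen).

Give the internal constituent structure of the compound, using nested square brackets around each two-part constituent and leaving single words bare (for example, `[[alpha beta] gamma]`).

Overall it is a kind of carver (specifically "serpent carver"); the modifier is "linen harvest ladder".
"linen harvest ladder" → head "ladder" (specifically "harvest ladder"), modifier "linen".
"harvest ladder" → head "ladder", modifier "harvest".
"serpent carver" → head "carver", modifier "serpent".
Putting it together: [[linen [harvest ladder]] [serpent carver]].

[[linen [harvest ladder]] [serpent carver]]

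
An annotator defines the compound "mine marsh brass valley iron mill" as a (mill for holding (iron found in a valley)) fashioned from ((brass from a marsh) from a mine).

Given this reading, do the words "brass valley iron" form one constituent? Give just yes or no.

The top-level split is [mine marsh brass] [valley iron mill]; the full structure is [[mine [marsh brass]] [[valley iron] mill]].
"brass valley iron" straddles a constituent boundary, so it is not a single unit.

no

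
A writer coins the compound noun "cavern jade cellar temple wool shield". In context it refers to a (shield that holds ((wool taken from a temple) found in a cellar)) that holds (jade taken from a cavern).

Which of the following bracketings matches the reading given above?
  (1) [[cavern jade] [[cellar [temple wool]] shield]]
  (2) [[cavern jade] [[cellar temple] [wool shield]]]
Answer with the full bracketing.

[[cavern jade] [[cellar [temple wool]] shield]]

The paraphrase's head is the "shield" part ("cellar temple wool shield"); its modifier is "cavern jade".
That top-level split, carried through the inner groups, gives [[cavern jade] [[cellar [temple wool]] shield]].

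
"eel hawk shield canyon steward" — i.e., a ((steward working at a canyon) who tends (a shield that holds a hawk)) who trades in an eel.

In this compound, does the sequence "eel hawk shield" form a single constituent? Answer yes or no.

The top-level split is [eel] [hawk shield canyon steward]; the full structure is [eel [[hawk shield] [canyon steward]]].
"eel hawk shield" straddles a constituent boundary, so it is not a single unit.

no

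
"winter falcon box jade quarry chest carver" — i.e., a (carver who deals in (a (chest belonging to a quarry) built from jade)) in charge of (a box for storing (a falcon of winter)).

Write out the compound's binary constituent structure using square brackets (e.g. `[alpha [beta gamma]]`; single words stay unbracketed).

[[[winter falcon] box] [[jade [quarry chest]] carver]]

Whole compound: head "carver" (specifically "jade quarry chest carver"), modifier "winter falcon box".
Within "winter falcon box", the head is "box" and the modifier is "winter falcon".
Within "winter falcon", the head is "falcon" and the modifier is "winter".
Within "jade quarry chest carver", the head is "carver" and the modifier is "jade quarry chest".
Within "jade quarry chest", the head is "chest" (specifically "quarry chest") and the modifier is "jade".
Within "quarry chest", the head is "chest" and the modifier is "quarry".
So the structure is [[[winter falcon] box] [[jade [quarry chest]] carver]].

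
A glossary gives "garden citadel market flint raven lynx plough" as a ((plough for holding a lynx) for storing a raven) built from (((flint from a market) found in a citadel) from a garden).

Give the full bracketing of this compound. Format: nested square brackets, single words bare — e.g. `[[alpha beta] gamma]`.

[[garden [citadel [market flint]]] [raven [lynx plough]]]

Whole compound: head "plough" (specifically "raven lynx plough"), modifier "garden citadel market flint".
"garden citadel market flint" → head "flint" (specifically "citadel market flint"), modifier "garden".
"citadel market flint" → head "flint" (specifically "market flint"), modifier "citadel".
"market flint" → head "flint", modifier "market".
"raven lynx plough" → head "plough" (specifically "lynx plough"), modifier "raven".
"lynx plough" → head "plough", modifier "lynx".
Assembled: [[garden [citadel [market flint]]] [raven [lynx plough]]].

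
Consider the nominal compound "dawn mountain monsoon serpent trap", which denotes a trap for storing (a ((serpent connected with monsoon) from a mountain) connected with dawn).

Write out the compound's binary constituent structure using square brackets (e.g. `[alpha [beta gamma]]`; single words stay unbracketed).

The outermost head in the paraphrase is "trap", modified by "dawn mountain monsoon serpent".
Inside "dawn mountain monsoon serpent": head "serpent" (specifically "mountain monsoon serpent"), modifier "dawn".
Inside "mountain monsoon serpent": head "serpent" (specifically "monsoon serpent"), modifier "mountain".
Inside "monsoon serpent": head "serpent", modifier "monsoon".
Assembled: [[dawn [mountain [monsoon serpent]]] trap].

[[dawn [mountain [monsoon serpent]]] trap]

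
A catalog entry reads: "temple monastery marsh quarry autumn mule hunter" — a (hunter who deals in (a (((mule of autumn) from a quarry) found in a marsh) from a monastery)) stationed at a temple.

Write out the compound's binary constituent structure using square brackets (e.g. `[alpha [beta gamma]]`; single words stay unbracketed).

At the top level: head "hunter" (specifically "monastery marsh quarry autumn mule hunter"); modifier "temple".
Within "monastery marsh quarry autumn mule hunter", the head is "hunter" and the modifier is "monastery marsh quarry autumn mule".
Within "monastery marsh quarry autumn mule", the head is "mule" (specifically "marsh quarry autumn mule") and the modifier is "monastery".
Within "marsh quarry autumn mule", the head is "mule" (specifically "quarry autumn mule") and the modifier is "marsh".
Within "quarry autumn mule", the head is "mule" (specifically "autumn mule") and the modifier is "quarry".
Within "autumn mule", the head is "mule" and the modifier is "autumn".
Assembled: [temple [[monastery [marsh [quarry [autumn mule]]]] hunter]].

[temple [[monastery [marsh [quarry [autumn mule]]]] hunter]]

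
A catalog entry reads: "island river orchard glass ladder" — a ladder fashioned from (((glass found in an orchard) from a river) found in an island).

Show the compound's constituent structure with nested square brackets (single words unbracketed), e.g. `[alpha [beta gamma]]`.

Whole compound: head "ladder", modifier "island river orchard glass".
Inside "island river orchard glass": head "glass" (specifically "river orchard glass"), modifier "island".
Inside "river orchard glass": head "glass" (specifically "orchard glass"), modifier "river".
Inside "orchard glass": head "glass", modifier "orchard".
Putting it together: [[island [river [orchard glass]]] ladder].

[[island [river [orchard glass]]] ladder]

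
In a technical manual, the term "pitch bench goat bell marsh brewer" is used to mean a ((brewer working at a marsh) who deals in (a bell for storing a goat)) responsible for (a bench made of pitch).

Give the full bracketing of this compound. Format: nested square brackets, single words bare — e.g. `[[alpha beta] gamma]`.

[[pitch bench] [[goat bell] [marsh brewer]]]

At the top level: head "brewer" (specifically "goat bell marsh brewer"); modifier "pitch bench".
"pitch bench" → head "bench", modifier "pitch".
"goat bell marsh brewer" → head "brewer" (specifically "marsh brewer"), modifier "goat bell".
"goat bell" → head "bell", modifier "goat".
"marsh brewer" → head "brewer", modifier "marsh".
Assembled: [[pitch bench] [[goat bell] [marsh brewer]]].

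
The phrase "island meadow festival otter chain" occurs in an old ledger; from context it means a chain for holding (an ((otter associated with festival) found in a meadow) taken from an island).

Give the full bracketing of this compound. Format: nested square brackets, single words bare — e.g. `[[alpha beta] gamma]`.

Overall it is a kind of chain; the modifier is "island meadow festival otter".
Inside "island meadow festival otter": head "otter" (specifically "meadow festival otter"), modifier "island".
Inside "meadow festival otter": head "otter" (specifically "festival otter"), modifier "meadow".
Inside "festival otter": head "otter", modifier "festival".
So the structure is [[island [meadow [festival otter]]] chain].

[[island [meadow [festival otter]]] chain]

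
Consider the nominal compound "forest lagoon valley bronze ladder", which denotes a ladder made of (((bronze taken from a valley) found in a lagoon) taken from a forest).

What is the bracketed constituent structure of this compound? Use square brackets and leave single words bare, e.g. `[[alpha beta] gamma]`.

[[forest [lagoon [valley bronze]]] ladder]

The outermost head in the paraphrase is "ladder", modified by "forest lagoon valley bronze".
"forest lagoon valley bronze" → head "bronze" (specifically "lagoon valley bronze"), modifier "forest".
"lagoon valley bronze" → head "bronze" (specifically "valley bronze"), modifier "lagoon".
"valley bronze" → head "bronze", modifier "valley".
Assembled: [[forest [lagoon [valley bronze]]] ladder].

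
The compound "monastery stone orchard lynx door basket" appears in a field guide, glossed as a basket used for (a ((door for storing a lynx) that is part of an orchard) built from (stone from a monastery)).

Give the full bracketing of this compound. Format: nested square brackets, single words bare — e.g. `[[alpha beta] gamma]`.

[[[monastery stone] [orchard [lynx door]]] basket]

The outermost head in the paraphrase is "basket", modified by "monastery stone orchard lynx door".
Within "monastery stone orchard lynx door", the head is "door" (specifically "orchard lynx door") and the modifier is "monastery stone".
Within "monastery stone", the head is "stone" and the modifier is "monastery".
Within "orchard lynx door", the head is "door" (specifically "lynx door") and the modifier is "orchard".
Within "lynx door", the head is "door" and the modifier is "lynx".
So the structure is [[[monastery stone] [orchard [lynx door]]] basket].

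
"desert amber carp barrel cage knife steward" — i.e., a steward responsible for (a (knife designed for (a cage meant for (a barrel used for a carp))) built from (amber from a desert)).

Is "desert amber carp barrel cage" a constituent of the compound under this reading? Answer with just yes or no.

no

The top-level split is [desert amber carp barrel cage knife] [steward]; the full structure is [[[desert amber] [[[carp barrel] cage] knife]] steward].
"desert amber carp barrel cage" straddles a constituent boundary, so it is not a single unit.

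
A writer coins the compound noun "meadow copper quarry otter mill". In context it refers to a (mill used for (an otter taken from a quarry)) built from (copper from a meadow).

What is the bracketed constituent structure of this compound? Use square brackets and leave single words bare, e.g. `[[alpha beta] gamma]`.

At the top level: head "mill" (specifically "quarry otter mill"); modifier "meadow copper".
Inside "meadow copper": head "copper", modifier "meadow".
Inside "quarry otter mill": head "mill", modifier "quarry otter".
Inside "quarry otter": head "otter", modifier "quarry".
So the structure is [[meadow copper] [[quarry otter] mill]].

[[meadow copper] [[quarry otter] mill]]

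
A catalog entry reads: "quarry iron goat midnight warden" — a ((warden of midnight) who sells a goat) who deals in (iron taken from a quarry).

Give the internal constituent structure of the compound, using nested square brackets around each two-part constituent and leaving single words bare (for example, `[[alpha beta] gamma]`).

At the top level: head "warden" (specifically "goat midnight warden"); modifier "quarry iron".
Inside "quarry iron": head "iron", modifier "quarry".
Inside "goat midnight warden": head "warden" (specifically "midnight warden"), modifier "goat".
Inside "midnight warden": head "warden", modifier "midnight".
Putting it together: [[quarry iron] [goat [midnight warden]]].

[[quarry iron] [goat [midnight warden]]]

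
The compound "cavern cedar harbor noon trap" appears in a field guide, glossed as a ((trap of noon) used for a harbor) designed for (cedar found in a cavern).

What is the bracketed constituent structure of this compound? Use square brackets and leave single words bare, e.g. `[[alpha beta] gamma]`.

[[cavern cedar] [harbor [noon trap]]]

Overall it is a kind of trap (specifically "harbor noon trap"); the modifier is "cavern cedar".
"cavern cedar" → head "cedar", modifier "cavern".
"harbor noon trap" → head "trap" (specifically "noon trap"), modifier "harbor".
"noon trap" → head "trap", modifier "noon".
So the structure is [[cavern cedar] [harbor [noon trap]]].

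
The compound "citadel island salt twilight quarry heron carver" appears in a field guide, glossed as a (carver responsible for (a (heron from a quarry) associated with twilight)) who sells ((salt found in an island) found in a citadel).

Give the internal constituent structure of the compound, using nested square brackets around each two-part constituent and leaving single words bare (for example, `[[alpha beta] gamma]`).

[[citadel [island salt]] [[twilight [quarry heron]] carver]]

Whole compound: head "carver" (specifically "twilight quarry heron carver"), modifier "citadel island salt".
Inside "citadel island salt": head "salt" (specifically "island salt"), modifier "citadel".
Inside "island salt": head "salt", modifier "island".
Inside "twilight quarry heron carver": head "carver", modifier "twilight quarry heron".
Inside "twilight quarry heron": head "heron" (specifically "quarry heron"), modifier "twilight".
Inside "quarry heron": head "heron", modifier "quarry".
So the structure is [[citadel [island salt]] [[twilight [quarry heron]] carver]].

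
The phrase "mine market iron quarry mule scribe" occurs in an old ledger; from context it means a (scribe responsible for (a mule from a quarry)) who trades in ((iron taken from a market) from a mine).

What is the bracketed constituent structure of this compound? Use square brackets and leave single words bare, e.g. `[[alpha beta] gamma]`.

Whole compound: head "scribe" (specifically "quarry mule scribe"), modifier "mine market iron".
Within "mine market iron", the head is "iron" (specifically "market iron") and the modifier is "mine".
Within "market iron", the head is "iron" and the modifier is "market".
Within "quarry mule scribe", the head is "scribe" and the modifier is "quarry mule".
Within "quarry mule", the head is "mule" and the modifier is "quarry".
Assembled: [[mine [market iron]] [[quarry mule] scribe]].

[[mine [market iron]] [[quarry mule] scribe]]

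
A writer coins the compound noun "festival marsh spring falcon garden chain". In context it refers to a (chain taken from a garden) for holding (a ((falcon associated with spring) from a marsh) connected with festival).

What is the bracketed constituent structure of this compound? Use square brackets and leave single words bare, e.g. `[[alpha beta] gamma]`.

[[festival [marsh [spring falcon]]] [garden chain]]

The outermost head in the paraphrase is "chain" (specifically "garden chain"), modified by "festival marsh spring falcon".
"festival marsh spring falcon" → head "falcon" (specifically "marsh spring falcon"), modifier "festival".
"marsh spring falcon" → head "falcon" (specifically "spring falcon"), modifier "marsh".
"spring falcon" → head "falcon", modifier "spring".
"garden chain" → head "chain", modifier "garden".
Assembled: [[festival [marsh [spring falcon]]] [garden chain]].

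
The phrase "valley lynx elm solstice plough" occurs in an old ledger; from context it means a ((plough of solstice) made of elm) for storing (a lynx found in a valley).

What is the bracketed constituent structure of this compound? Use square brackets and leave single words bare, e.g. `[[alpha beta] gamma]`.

[[valley lynx] [elm [solstice plough]]]

Whole compound: head "plough" (specifically "elm solstice plough"), modifier "valley lynx".
"valley lynx" → head "lynx", modifier "valley".
"elm solstice plough" → head "plough" (specifically "solstice plough"), modifier "elm".
"solstice plough" → head "plough", modifier "solstice".
Assembled: [[valley lynx] [elm [solstice plough]]].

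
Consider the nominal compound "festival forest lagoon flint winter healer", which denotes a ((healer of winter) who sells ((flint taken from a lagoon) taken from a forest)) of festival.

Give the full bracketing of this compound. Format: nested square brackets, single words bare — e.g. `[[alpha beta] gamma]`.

At the top level: head "healer" (specifically "forest lagoon flint winter healer"); modifier "festival".
Inside "forest lagoon flint winter healer": head "healer" (specifically "winter healer"), modifier "forest lagoon flint".
Inside "forest lagoon flint": head "flint" (specifically "lagoon flint"), modifier "forest".
Inside "lagoon flint": head "flint", modifier "lagoon".
Inside "winter healer": head "healer", modifier "winter".
Putting it together: [festival [[forest [lagoon flint]] [winter healer]]].

[festival [[forest [lagoon flint]] [winter healer]]]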